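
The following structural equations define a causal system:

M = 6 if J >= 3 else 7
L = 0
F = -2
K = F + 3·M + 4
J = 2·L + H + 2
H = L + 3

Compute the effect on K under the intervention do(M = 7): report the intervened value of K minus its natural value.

3

The intervention breaks the incoming arrows to M: M = 6 if J >= 3 else 7 no longer applies, and M = 7.
K = F + 3·M + 4  [with F=-2, M=7]  = 23
Without intervention: H = L + 3  [with L=0]  = 3; J = 2·L + H + 2  [with L=0, H=3]  = 5; M = 6 if J >= 3 else 7  [with J=5]  = 6; K = F + 3·M + 4  [with F=-2, M=6]  = 20.
Change = 23 − 20 = 3.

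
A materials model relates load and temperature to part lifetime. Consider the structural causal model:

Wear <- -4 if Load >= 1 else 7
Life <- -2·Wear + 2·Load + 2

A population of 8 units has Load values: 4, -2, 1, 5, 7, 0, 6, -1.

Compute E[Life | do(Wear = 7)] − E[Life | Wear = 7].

7

Under do(Wear=7), Wear's equation is replaced by Wear=7 for every unit. Per-unit Life: -4, -16, -10, -2, 2, -12, 0, -14. Mean = -7.
Observing Wear=7 restricts to units where Wear's equation naturally yields 7: Load ∈ {-2, 0, -1}. In that subpopulation Life = -16, -12, -14, mean -14.
Difference = -7 − (-14) = 7.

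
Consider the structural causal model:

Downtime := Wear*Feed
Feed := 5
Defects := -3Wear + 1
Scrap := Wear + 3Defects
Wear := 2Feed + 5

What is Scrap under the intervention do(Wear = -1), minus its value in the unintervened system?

Under do(Wear=-1), the mechanism Wear := 2Feed + 5 is discarded; Wear is fixed at -1.
Defects = -3Wear + 1  [with Wear=-1]  = 4
Scrap = Wear + 3Defects  [with Wear=-1, Defects=4]  = 11
Without intervention: Wear = 2Feed + 5  [with Feed=5]  = 15; Defects = -3Wear + 1  [with Wear=15]  = -44; Scrap = Wear + 3Defects  [with Wear=15, Defects=-44]  = -117.
Change = 11 − (-117) = 128.

128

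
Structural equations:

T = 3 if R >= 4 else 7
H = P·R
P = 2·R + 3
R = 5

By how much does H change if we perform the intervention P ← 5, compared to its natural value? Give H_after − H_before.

The intervention breaks the incoming arrows to P: P = 2·R + 3 no longer applies, and P = 5.
H = P·R  [with P=5, R=5]  = 25
Without intervention: P = 2·R + 3  [with R=5]  = 13; H = P·R  [with P=13, R=5]  = 65.
Change = 25 − 65 = -40.

-40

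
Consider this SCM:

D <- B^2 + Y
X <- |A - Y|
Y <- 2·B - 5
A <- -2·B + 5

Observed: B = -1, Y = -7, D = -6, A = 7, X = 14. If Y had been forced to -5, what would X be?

do(Y=-5) replaces the equation Y <- 2·B - 5 with the constant Y = -5.
A = -2·B + 5  [with B=-1]  = 7
X = |A - Y|  [with A=7, Y=-5]  = 12

12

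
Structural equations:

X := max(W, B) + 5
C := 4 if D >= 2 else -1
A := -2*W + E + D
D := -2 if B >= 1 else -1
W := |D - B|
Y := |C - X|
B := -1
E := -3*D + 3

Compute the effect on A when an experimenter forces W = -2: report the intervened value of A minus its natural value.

4

The intervention breaks the incoming arrows to W: W := |D - B| no longer applies, and W = -2.
D = -2 if B >= 1 else -1  [with B=-1]  = -1
E = -3*D + 3  [with D=-1]  = 6
A = -2*W + E + D  [with W=-2, E=6, D=-1]  = 9
Without intervention: D = -2 if B >= 1 else -1  [with B=-1]  = -1; W = |D - B|  [with D=-1, B=-1]  = 0; E = -3*D + 3  [with D=-1]  = 6; A = -2*W + E + D  [with W=0, E=6, D=-1]  = 5.
Change = 9 − 5 = 4.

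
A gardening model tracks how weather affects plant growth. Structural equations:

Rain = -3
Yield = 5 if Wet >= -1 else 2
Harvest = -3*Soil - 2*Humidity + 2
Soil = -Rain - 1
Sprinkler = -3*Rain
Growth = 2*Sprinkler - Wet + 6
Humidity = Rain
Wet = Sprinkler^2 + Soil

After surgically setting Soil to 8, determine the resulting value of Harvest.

The intervention breaks the incoming arrows to Soil: Soil = -Rain - 1 no longer applies, and Soil = 8.
Humidity = Rain  [with Rain=-3]  = -3
Harvest = -3*Soil - 2*Humidity + 2  [with Soil=8, Humidity=-3]  = -16

-16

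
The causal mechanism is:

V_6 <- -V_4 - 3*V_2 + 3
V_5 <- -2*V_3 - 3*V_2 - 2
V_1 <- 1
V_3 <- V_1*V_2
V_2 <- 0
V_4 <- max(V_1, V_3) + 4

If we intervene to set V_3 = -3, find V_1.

Under do(V_3=-3), the mechanism V_3 <- V_1*V_2 is discarded; V_3 is fixed at -3.
V_1 is not downstream of the intervention, so its value is determined by the original equations.

1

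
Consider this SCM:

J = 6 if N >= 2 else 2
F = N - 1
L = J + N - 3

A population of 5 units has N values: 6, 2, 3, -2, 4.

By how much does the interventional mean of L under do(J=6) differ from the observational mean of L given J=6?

Every unit gets J=6 under the intervention. L values become 9, 5, 6, 1, 7; E[L|do(J=6)] = 5.6.
E[L|J=6] averages over only the 4 units with J=6 (N = 6, 2, 3, 4): L = 9, 5, 6, 7, mean 6.75.
Difference = 5.6 − 6.75 = -1.15.

-1.15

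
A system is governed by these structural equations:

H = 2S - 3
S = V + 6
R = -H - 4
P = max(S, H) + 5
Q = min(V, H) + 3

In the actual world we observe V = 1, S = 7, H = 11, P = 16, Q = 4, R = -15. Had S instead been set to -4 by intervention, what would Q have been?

do(S=-4) replaces the equation S = V + 6 with the constant S = -4.
H = 2S - 3  [with S=-4]  = -11
Q = min(V, H) + 3  [with V=1, H=-11]  = -8

-8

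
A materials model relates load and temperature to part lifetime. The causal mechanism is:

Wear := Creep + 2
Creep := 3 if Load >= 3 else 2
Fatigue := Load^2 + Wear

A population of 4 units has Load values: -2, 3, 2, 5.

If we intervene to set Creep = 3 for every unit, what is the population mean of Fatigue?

15.5

do(Creep=3) breaks Creep's dependence on Load. With Creep=3 fixed, Fatigue across the units is 9, 14, 9, 30, mean 15.5.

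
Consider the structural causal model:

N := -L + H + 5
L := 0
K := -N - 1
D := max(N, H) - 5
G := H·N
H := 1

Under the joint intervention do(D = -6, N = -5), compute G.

-5

The joint intervention fixes D = -6, N = -5, removing each variable's own equation.
G = H·N  [with H=1, N=-5]  = -5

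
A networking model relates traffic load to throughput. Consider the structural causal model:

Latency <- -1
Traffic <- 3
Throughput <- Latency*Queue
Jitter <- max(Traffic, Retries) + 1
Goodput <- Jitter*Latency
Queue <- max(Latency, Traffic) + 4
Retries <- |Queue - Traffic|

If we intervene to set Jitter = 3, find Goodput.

-3

Under do(Jitter=3), the mechanism Jitter <- max(Traffic, Retries) + 1 is discarded; Jitter is fixed at 3.
Goodput = Jitter*Latency  [with Jitter=3, Latency=-1]  = -3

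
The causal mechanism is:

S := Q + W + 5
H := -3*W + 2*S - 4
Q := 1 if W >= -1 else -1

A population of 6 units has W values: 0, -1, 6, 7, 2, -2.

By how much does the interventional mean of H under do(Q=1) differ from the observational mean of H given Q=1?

Every unit gets Q=1 under the intervention. H values become 8, 9, 2, 1, 6, 10; E[H|do(Q=1)] = 6.
E[H|Q=1] averages over only the 5 units with Q=1 (W = 0, -1, 6, 7, 2): H = 8, 9, 2, 1, 6, mean 5.2.
Difference = 6 − 5.2 = 0.8.

0.8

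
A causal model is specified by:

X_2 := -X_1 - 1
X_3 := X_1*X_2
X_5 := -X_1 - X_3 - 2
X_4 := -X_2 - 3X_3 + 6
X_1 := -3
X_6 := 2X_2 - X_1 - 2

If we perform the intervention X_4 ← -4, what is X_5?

Intervening sets X_4 = -4 and removes its equation (X_4 := -X_2 - 3X_3 + 6).
No directed path runs from X_4 to X_5, so X_5 keeps its natural value.
X_2 = -X_1 - 1  [with X_1=-3]  = 2
X_3 = X_1*X_2  [with X_1=-3, X_2=2]  = -6
X_5 = -X_1 - X_3 - 2  [with X_1=-3, X_3=-6]  = 7

7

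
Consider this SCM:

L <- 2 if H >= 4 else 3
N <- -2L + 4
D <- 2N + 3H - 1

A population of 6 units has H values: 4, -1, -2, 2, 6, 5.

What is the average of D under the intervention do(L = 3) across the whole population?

Every unit gets L=3 under the intervention. D values become 7, -8, -11, 1, 13, 10; E[D|do(L=3)] = 2.

2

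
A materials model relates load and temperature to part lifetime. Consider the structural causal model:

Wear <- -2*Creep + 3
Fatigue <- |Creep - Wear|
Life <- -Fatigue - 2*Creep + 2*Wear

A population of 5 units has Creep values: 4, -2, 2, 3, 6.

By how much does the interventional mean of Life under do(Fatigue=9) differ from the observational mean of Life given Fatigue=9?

Under do(Fatigue=9), Fatigue's equation is replaced by Fatigue=9 for every unit. Per-unit Life: -27, 9, -15, -21, -39. Mean = -18.6.
Observing Fatigue=9 restricts to units where Fatigue's equation naturally yields 9: Creep ∈ {4, -2}. In that subpopulation Life = -27, 9, mean -9.
Difference = -18.6 − (-9) = -9.6.

-9.6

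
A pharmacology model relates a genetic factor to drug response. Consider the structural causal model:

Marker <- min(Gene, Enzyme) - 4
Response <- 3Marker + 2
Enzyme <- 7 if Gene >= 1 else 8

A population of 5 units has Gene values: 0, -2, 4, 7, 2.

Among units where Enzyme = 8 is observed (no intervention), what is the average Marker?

Conditioning on Enzyme=8 selects the 2 unit(s) with Gene ∈ {0, -2}. Their Marker values: -4, -6. Mean = -5.

-5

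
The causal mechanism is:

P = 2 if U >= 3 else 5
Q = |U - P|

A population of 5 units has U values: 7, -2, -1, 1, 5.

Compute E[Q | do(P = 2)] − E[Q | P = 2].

do(P=2) breaks P's dependence on U. With P=2 fixed, Q across the units is 5, 4, 3, 1, 3, mean 3.2.
Conditioning on P=2 selects the 2 unit(s) with U ∈ {7, 5}. Their Q values: 5, 3. Mean = 4.
Difference = 3.2 − 4 = -0.8.

-0.8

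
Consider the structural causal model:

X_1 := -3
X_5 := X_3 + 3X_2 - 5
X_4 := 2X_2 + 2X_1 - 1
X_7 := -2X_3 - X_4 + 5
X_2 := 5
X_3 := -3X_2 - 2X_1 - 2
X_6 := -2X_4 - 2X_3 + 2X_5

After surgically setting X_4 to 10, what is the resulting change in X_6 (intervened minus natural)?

-14

Under do(X_4=10), the mechanism X_4 := 2X_2 + 2X_1 - 1 is discarded; X_4 is fixed at 10.
X_3 = -3X_2 - 2X_1 - 2  [with X_2=5, X_1=-3]  = -11
X_5 = X_3 + 3X_2 - 5  [with X_3=-11, X_2=5]  = -1
X_6 = -2X_4 - 2X_3 + 2X_5  [with X_4=10, X_3=-11, X_5=-1]  = 0
Without intervention: X_3 = -3X_2 - 2X_1 - 2  [with X_2=5, X_1=-3]  = -11; X_4 = 2X_2 + 2X_1 - 1  [with X_2=5, X_1=-3]  = 3; X_5 = X_3 + 3X_2 - 5  [with X_3=-11, X_2=5]  = -1; X_6 = -2X_4 - 2X_3 + 2X_5  [with X_4=3, X_3=-11, X_5=-1]  = 14.
Change = 0 − 14 = -14.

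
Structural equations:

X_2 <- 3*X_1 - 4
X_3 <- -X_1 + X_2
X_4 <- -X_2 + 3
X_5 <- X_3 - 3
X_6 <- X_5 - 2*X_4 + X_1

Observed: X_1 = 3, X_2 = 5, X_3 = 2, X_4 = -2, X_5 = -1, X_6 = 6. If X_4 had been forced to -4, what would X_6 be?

Under do(X_4=-4), the mechanism X_4 <- -X_2 + 3 is discarded; X_4 is fixed at -4.
X_2 = 3*X_1 - 4  [with X_1=3]  = 5
X_3 = -X_1 + X_2  [with X_1=3, X_2=5]  = 2
X_5 = X_3 - 3  [with X_3=2]  = -1
X_6 = X_5 - 2*X_4 + X_1  [with X_5=-1, X_4=-4, X_1=3]  = 10

10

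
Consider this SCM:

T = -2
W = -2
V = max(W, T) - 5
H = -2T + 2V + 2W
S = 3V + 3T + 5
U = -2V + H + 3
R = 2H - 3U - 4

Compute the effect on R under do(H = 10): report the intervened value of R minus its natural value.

-24

The intervention breaks the incoming arrows to H: H = -2T + 2V + 2W no longer applies, and H = 10.
V = max(W, T) - 5  [with W=-2, T=-2]  = -7
U = -2V + H + 3  [with V=-7, H=10]  = 27
R = 2H - 3U - 4  [with H=10, U=27]  = -65
Without intervention: V = max(W, T) - 5  [with W=-2, T=-2]  = -7; H = -2T + 2V + 2W  [with T=-2, V=-7, W=-2]  = -14; U = -2V + H + 3  [with V=-7, H=-14]  = 3; R = 2H - 3U - 4  [with H=-14, U=3]  = -41.
Change = -65 − (-41) = -24.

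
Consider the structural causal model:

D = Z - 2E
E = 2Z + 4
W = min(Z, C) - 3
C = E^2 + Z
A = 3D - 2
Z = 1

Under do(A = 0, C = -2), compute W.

Under do(A = 0, C = -2), each intervened variable's structural equation is replaced by its fixed value.
W = min(Z, C) - 3  [with Z=1, C=-2]  = -5

-5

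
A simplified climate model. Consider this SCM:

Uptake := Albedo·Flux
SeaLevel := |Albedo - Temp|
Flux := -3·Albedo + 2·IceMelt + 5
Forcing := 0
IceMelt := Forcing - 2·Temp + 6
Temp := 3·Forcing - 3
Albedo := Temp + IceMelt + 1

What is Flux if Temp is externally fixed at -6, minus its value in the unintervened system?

3

Under do(Temp=-6), the mechanism Temp := 3·Forcing - 3 is discarded; Temp is fixed at -6.
IceMelt = Forcing - 2·Temp + 6  [with Forcing=0, Temp=-6]  = 18
Albedo = Temp + IceMelt + 1  [with Temp=-6, IceMelt=18]  = 13
Flux = -3·Albedo + 2·IceMelt + 5  [with Albedo=13, IceMelt=18]  = 2
Without intervention: Temp = 3·Forcing - 3  [with Forcing=0]  = -3; IceMelt = Forcing - 2·Temp + 6  [with Forcing=0, Temp=-3]  = 12; Albedo = Temp + IceMelt + 1  [with Temp=-3, IceMelt=12]  = 10; Flux = -3·Albedo + 2·IceMelt + 5  [with Albedo=10, IceMelt=12]  = -1.
Change = 2 − (-1) = 3.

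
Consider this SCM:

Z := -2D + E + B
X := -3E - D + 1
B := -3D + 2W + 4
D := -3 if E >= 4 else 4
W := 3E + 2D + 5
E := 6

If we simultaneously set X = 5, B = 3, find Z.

Setting X = 5, B = 3 by intervention discards those variables' equations.
D = -3 if E >= 4 else 4  [with E=6]  = -3
Z = -2D + E + B  [with D=-3, E=6, B=3]  = 15

15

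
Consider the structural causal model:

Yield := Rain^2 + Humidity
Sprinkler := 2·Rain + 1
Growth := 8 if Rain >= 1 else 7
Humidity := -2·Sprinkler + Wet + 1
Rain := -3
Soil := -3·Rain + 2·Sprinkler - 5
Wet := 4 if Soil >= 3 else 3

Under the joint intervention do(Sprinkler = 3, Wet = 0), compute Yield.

Setting Sprinkler = 3, Wet = 0 by intervention discards those variables' equations.
Humidity = -2·Sprinkler + Wet + 1  [with Sprinkler=3, Wet=0]  = -5
Yield = Rain^2 + Humidity  [with Rain=-3, Humidity=-5]  = 4

4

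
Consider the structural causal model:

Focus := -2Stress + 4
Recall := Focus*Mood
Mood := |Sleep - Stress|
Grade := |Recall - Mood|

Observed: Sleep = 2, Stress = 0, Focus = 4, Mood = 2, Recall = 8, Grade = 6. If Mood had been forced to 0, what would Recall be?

Intervening sets Mood = 0 and removes its equation (Mood := |Sleep - Stress|).
Focus = -2Stress + 4  [with Stress=0]  = 4
Recall = Focus*Mood  [with Focus=4, Mood=0]  = 0

0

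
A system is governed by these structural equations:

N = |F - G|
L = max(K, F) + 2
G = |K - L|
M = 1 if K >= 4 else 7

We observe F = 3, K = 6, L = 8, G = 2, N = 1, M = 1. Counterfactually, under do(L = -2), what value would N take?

5

do(L=-2) replaces the equation L = max(K, F) + 2 with the constant L = -2.
G = |K - L|  [with K=6, L=-2]  = 8
N = |F - G|  [with F=3, G=8]  = 5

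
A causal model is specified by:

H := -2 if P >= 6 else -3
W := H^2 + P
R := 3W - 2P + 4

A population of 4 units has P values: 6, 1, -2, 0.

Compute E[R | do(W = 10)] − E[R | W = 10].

Every unit gets W=10 under the intervention. R values become 22, 32, 38, 34; E[R|do(W=10)] = 31.5.
E[R|W=10] averages over only the 2 units with W=10 (P = 6, 1): R = 22, 32, mean 27.
Difference = 31.5 − 27 = 4.5.

4.5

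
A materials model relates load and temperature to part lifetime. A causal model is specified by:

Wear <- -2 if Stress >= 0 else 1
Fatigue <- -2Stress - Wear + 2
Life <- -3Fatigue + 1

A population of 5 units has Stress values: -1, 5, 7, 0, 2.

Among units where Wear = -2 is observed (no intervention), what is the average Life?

E[Life|Wear=-2] averages over only the 4 units with Wear=-2 (Stress = 5, 7, 0, 2): Life = 19, 31, -11, 1, mean 10.

10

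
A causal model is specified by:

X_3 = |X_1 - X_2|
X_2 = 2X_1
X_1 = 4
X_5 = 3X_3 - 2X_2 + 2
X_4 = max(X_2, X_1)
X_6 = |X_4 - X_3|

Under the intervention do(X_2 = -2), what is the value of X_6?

2

Under do(X_2=-2), the mechanism X_2 = 2X_1 is discarded; X_2 is fixed at -2.
X_3 = |X_1 - X_2|  [with X_1=4, X_2=-2]  = 6
X_4 = max(X_2, X_1)  [with X_2=-2, X_1=4]  = 4
X_6 = |X_4 - X_3|  [with X_4=4, X_3=6]  = 2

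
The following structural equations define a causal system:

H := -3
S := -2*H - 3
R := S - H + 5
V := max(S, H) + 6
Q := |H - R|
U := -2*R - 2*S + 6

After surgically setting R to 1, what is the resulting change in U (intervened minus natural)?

The intervention breaks the incoming arrows to R: R := S - H + 5 no longer applies, and R = 1.
S = -2*H - 3  [with H=-3]  = 3
U = -2*R - 2*S + 6  [with R=1, S=3]  = -2
Without intervention: S = -2*H - 3  [with H=-3]  = 3; R = S - H + 5  [with S=3, H=-3]  = 11; U = -2*R - 2*S + 6  [with R=11, S=3]  = -22.
Change = -2 − (-22) = 20.

20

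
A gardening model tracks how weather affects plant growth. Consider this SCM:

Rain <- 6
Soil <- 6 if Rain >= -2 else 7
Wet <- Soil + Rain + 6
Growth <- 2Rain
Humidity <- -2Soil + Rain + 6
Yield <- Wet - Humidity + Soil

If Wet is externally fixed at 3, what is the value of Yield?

9

The intervention breaks the incoming arrows to Wet: Wet <- Soil + Rain + 6 no longer applies, and Wet = 3.
Soil = 6 if Rain >= -2 else 7  [with Rain=6]  = 6
Humidity = -2Soil + Rain + 6  [with Soil=6, Rain=6]  = 0
Yield = Wet - Humidity + Soil  [with Wet=3, Humidity=0, Soil=6]  = 9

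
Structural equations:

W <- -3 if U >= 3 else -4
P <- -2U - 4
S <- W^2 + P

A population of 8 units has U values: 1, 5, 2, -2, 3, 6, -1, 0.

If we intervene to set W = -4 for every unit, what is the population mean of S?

do(W=-4) breaks W's dependence on U. With W=-4 fixed, S across the units is 10, 2, 8, 16, 6, 0, 14, 12, mean 8.5.

8.5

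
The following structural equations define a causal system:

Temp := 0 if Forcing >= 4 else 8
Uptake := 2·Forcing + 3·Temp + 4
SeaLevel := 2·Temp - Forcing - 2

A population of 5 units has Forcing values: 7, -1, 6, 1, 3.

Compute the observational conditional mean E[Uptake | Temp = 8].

Conditioning on Temp=8 selects the 3 unit(s) with Forcing ∈ {-1, 1, 3}. Their Uptake values: 26, 30, 34. Mean = 30.

30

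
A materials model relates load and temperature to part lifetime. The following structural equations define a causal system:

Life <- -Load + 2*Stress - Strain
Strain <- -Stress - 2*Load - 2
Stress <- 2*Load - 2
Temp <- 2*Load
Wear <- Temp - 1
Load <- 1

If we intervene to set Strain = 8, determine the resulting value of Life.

The intervention breaks the incoming arrows to Strain: Strain <- -Stress - 2*Load - 2 no longer applies, and Strain = 8.
Stress = 2*Load - 2  [with Load=1]  = 0
Life = -Load + 2*Stress - Strain  [with Load=1, Stress=0, Strain=8]  = -9

-9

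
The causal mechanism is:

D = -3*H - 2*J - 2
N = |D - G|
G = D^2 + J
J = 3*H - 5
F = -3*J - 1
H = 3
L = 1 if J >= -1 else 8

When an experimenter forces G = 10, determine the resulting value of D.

do(G=10) replaces the equation G = D^2 + J with the constant G = 10.
D is not downstream of the intervention, so its value is determined by the original equations.
J = 3*H - 5  [with H=3]  = 4
D = -3*H - 2*J - 2  [with H=3, J=4]  = -19

-19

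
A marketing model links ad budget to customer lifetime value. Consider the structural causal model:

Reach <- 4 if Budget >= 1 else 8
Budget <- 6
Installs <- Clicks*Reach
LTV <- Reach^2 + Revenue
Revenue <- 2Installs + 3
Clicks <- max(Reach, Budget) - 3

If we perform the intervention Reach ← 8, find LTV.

Under do(Reach=8), the mechanism Reach <- 4 if Budget >= 1 else 8 is discarded; Reach is fixed at 8.
Clicks = max(Reach, Budget) - 3  [with Reach=8, Budget=6]  = 5
Installs = Clicks*Reach  [with Clicks=5, Reach=8]  = 40
Revenue = 2Installs + 3  [with Installs=40]  = 83
LTV = Reach^2 + Revenue  [with Reach=8, Revenue=83]  = 147

147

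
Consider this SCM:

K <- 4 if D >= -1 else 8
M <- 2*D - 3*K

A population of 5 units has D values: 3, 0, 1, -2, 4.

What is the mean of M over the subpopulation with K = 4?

E[M|K=4] averages over only the 4 units with K=4 (D = 3, 0, 1, 4): M = -6, -12, -10, -4, mean -8.

-8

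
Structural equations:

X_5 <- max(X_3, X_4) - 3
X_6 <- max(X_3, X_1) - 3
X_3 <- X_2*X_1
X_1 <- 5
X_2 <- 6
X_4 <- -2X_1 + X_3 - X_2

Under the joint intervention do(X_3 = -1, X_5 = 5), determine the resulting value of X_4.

-17

The joint intervention fixes X_3 = -1, X_5 = 5, removing each variable's own equation.
X_4 = -2X_1 + X_3 - X_2  [with X_1=5, X_3=-1, X_2=6]  = -17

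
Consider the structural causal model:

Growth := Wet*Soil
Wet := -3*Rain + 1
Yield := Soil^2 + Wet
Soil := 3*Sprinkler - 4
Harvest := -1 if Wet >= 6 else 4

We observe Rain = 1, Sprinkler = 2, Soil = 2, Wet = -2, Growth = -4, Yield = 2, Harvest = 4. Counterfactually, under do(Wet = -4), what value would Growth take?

Intervening sets Wet = -4 and removes its equation (Wet := -3*Rain + 1).
Soil = 3*Sprinkler - 4  [with Sprinkler=2]  = 2
Growth = Wet*Soil  [with Wet=-4, Soil=2]  = -8

-8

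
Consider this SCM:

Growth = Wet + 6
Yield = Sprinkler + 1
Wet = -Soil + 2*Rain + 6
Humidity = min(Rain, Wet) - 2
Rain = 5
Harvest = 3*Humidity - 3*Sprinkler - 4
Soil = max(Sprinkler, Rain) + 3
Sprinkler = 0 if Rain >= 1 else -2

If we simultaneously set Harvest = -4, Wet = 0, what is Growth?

6

Setting Harvest = -4, Wet = 0 by intervention discards those variables' equations.
Growth = Wet + 6  [with Wet=0]  = 6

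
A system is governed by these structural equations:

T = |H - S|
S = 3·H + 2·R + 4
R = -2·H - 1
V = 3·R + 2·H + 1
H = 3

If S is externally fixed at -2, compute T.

Intervening sets S = -2 and removes its equation (S = 3·H + 2·R + 4).
T = |H - S|  [with H=3, S=-2]  = 5

5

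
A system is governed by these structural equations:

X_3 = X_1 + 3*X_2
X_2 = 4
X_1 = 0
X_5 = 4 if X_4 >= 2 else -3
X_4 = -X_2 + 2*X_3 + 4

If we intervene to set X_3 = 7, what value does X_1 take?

0

Under do(X_3=7), the mechanism X_3 = X_1 + 3*X_2 is discarded; X_3 is fixed at 7.
X_1 is not downstream of the intervention, so its value is determined by the original equations.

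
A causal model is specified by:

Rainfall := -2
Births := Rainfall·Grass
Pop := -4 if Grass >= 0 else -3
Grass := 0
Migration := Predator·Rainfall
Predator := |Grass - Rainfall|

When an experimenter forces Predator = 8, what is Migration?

-16

do(Predator=8) replaces the equation Predator := |Grass - Rainfall| with the constant Predator = 8.
Migration = Predator·Rainfall  [with Predator=8, Rainfall=-2]  = -16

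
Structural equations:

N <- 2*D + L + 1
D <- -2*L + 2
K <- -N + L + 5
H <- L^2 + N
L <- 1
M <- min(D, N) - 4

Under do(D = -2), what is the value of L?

Under do(D=-2), the mechanism D <- -2*L + 2 is discarded; D is fixed at -2.
L is not downstream of the intervention, so its value is determined by the original equations.

1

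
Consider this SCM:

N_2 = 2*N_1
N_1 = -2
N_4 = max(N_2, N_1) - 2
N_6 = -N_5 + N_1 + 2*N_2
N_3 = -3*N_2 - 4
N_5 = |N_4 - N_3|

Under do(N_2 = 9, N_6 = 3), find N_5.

38

Setting N_2 = 9, N_6 = 3 by intervention discards those variables' equations.
N_3 = -3*N_2 - 4  [with N_2=9]  = -31
N_4 = max(N_2, N_1) - 2  [with N_2=9, N_1=-2]  = 7
N_5 = |N_4 - N_3|  [with N_4=7, N_3=-31]  = 38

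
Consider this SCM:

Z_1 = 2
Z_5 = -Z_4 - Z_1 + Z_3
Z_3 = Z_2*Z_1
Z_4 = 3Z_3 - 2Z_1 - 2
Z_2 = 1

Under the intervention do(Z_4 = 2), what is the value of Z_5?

Intervening sets Z_4 = 2 and removes its equation (Z_4 = 3Z_3 - 2Z_1 - 2).
Z_3 = Z_2*Z_1  [with Z_2=1, Z_1=2]  = 2
Z_5 = -Z_4 - Z_1 + Z_3  [with Z_4=2, Z_1=2, Z_3=2]  = -2

-2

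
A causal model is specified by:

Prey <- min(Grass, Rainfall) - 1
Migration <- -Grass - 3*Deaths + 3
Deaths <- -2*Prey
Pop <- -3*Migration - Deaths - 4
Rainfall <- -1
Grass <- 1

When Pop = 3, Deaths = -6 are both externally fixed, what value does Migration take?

Setting Pop = 3, Deaths = -6 by intervention discards those variables' equations.
Migration = -Grass - 3*Deaths + 3  [with Grass=1, Deaths=-6]  = 20

20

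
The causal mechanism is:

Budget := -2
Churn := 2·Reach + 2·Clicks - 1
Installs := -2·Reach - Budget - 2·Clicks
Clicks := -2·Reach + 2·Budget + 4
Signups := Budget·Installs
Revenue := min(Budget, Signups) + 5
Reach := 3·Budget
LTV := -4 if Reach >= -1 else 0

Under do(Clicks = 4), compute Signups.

-12

do(Clicks=4) replaces the equation Clicks := -2·Reach + 2·Budget + 4 with the constant Clicks = 4.
Reach = 3·Budget  [with Budget=-2]  = -6
Installs = -2·Reach - Budget - 2·Clicks  [with Reach=-6, Budget=-2, Clicks=4]  = 6
Signups = Budget·Installs  [with Budget=-2, Installs=6]  = -12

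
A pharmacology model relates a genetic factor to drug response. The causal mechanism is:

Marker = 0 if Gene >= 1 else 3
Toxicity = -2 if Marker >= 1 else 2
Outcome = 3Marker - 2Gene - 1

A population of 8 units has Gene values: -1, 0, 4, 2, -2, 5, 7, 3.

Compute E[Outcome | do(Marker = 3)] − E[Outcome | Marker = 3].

The intervention sets Marker=3 in all 8 units regardless of Gene. Recomputing Outcome per unit gives 10, 8, 0, 4, 12, -2, -6, 2; average 3.5.
Conditioning on Marker=3 selects the 3 unit(s) with Gene ∈ {-1, 0, -2}. Their Outcome values: 10, 8, 12. Mean = 10.
Difference = 3.5 − 10 = -6.5.

-6.5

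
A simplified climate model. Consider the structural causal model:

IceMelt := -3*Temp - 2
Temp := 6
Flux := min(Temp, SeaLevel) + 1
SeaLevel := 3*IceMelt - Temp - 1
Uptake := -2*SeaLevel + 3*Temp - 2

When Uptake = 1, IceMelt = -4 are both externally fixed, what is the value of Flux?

-18

Setting Uptake = 1, IceMelt = -4 by intervention discards those variables' equations.
SeaLevel = 3*IceMelt - Temp - 1  [with IceMelt=-4, Temp=6]  = -19
Flux = min(Temp, SeaLevel) + 1  [with Temp=6, SeaLevel=-19]  = -18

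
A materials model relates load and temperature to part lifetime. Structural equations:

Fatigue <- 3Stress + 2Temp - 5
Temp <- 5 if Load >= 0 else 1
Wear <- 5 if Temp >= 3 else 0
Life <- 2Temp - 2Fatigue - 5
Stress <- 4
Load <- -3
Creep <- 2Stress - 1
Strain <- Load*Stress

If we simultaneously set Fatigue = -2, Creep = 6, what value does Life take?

Under do(Fatigue = -2, Creep = 6), each intervened variable's structural equation is replaced by its fixed value.
Temp = 5 if Load >= 0 else 1  [with Load=-3]  = 1
Life = 2Temp - 2Fatigue - 5  [with Temp=1, Fatigue=-2]  = 1

1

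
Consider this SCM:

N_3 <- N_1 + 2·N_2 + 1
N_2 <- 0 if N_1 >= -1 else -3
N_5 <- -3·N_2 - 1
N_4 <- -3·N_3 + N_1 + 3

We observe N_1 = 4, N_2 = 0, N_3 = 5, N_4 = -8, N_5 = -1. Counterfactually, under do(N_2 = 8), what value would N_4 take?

-56

Under do(N_2=8), the mechanism N_2 <- 0 if N_1 >= -1 else -3 is discarded; N_2 is fixed at 8.
N_3 = N_1 + 2·N_2 + 1  [with N_1=4, N_2=8]  = 21
N_4 = -3·N_3 + N_1 + 3  [with N_3=21, N_1=4]  = -56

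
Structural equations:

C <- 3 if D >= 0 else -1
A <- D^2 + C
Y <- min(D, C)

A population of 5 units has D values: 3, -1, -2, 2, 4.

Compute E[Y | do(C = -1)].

Under do(C=-1), C's equation is replaced by C=-1 for every unit. Per-unit Y: -1, -1, -2, -1, -1. Mean = -1.2.

-1.2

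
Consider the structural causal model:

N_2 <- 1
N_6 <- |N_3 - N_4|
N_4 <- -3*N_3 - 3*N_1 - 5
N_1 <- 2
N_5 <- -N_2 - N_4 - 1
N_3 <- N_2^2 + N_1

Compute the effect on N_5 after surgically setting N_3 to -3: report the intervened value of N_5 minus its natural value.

-18

do(N_3=-3) replaces the equation N_3 <- N_2^2 + N_1 with the constant N_3 = -3.
N_4 = -3*N_3 - 3*N_1 - 5  [with N_3=-3, N_1=2]  = -2
N_5 = -N_2 - N_4 - 1  [with N_2=1, N_4=-2]  = 0
Without intervention: N_3 = N_2^2 + N_1  [with N_2=1, N_1=2]  = 3; N_4 = -3*N_3 - 3*N_1 - 5  [with N_3=3, N_1=2]  = -20; N_5 = -N_2 - N_4 - 1  [with N_2=1, N_4=-20]  = 18.
Change = 0 − 18 = -18.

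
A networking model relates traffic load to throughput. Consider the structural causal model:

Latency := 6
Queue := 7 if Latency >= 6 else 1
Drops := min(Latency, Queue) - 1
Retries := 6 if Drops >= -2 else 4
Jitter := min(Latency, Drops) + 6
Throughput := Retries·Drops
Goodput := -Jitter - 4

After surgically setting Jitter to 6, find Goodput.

-10

Under do(Jitter=6), the mechanism Jitter := min(Latency, Drops) + 6 is discarded; Jitter is fixed at 6.
Goodput = -Jitter - 4  [with Jitter=6]  = -10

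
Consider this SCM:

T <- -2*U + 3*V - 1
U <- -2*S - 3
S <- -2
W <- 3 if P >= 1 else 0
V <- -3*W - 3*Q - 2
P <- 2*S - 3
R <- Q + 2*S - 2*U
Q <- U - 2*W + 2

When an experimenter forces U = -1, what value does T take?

do(U=-1) replaces the equation U <- -2*S - 3 with the constant U = -1.
P = 2*S - 3  [with S=-2]  = -7
W = 3 if P >= 1 else 0  [with P=-7]  = 0
Q = U - 2*W + 2  [with U=-1, W=0]  = 1
V = -3*W - 3*Q - 2  [with W=0, Q=1]  = -5
T = -2*U + 3*V - 1  [with U=-1, V=-5]  = -14

-14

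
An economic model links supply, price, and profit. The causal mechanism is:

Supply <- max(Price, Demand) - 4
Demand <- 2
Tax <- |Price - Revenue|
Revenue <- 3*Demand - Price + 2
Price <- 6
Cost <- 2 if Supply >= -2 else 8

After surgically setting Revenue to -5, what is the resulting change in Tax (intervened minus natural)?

7

The intervention breaks the incoming arrows to Revenue: Revenue <- 3*Demand - Price + 2 no longer applies, and Revenue = -5.
Tax = |Price - Revenue|  [with Price=6, Revenue=-5]  = 11
Without intervention: Revenue = 3*Demand - Price + 2  [with Demand=2, Price=6]  = 2; Tax = |Price - Revenue|  [with Price=6, Revenue=2]  = 4.
Change = 11 − 4 = 7.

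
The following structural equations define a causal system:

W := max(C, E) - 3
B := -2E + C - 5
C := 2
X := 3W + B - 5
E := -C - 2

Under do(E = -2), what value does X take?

do(E=-2) replaces the equation E := -C - 2 with the constant E = -2.
W = max(C, E) - 3  [with C=2, E=-2]  = -1
B = -2E + C - 5  [with E=-2, C=2]  = 1
X = 3W + B - 5  [with W=-1, B=1]  = -7

-7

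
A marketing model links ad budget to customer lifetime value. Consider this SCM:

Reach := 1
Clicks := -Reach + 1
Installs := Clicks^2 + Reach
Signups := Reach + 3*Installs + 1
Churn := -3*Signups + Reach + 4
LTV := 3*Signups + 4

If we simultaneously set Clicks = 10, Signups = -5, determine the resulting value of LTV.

The joint intervention fixes Clicks = 10, Signups = -5, removing each variable's own equation.
LTV = 3*Signups + 4  [with Signups=-5]  = -11

-11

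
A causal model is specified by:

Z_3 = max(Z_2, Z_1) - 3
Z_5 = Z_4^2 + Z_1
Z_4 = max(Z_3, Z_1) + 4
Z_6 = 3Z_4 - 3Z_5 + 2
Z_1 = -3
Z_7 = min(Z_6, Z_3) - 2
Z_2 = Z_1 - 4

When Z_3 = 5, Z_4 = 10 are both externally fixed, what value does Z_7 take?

-261

Under do(Z_3 = 5, Z_4 = 10), each intervened variable's structural equation is replaced by its fixed value.
Z_5 = Z_4^2 + Z_1  [with Z_4=10, Z_1=-3]  = 97
Z_6 = 3Z_4 - 3Z_5 + 2  [with Z_4=10, Z_5=97]  = -259
Z_7 = min(Z_6, Z_3) - 2  [with Z_6=-259, Z_3=5]  = -261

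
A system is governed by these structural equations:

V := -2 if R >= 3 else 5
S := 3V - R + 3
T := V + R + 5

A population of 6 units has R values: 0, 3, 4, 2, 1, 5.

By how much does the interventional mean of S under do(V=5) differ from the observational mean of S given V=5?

The intervention sets V=5 in all 6 units regardless of R. Recomputing S per unit gives 18, 15, 14, 16, 17, 13; average 15.5.
Observing V=5 restricts to units where V's equation naturally yields 5: R ∈ {0, 2, 1}. In that subpopulation S = 18, 16, 17, mean 17.
Difference = 15.5 − 17 = -1.5.

-1.5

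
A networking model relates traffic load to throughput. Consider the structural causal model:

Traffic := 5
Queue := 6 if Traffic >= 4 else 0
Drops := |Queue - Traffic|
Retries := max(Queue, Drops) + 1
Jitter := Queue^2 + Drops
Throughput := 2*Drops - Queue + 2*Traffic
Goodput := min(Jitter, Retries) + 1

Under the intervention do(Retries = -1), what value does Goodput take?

The intervention breaks the incoming arrows to Retries: Retries := max(Queue, Drops) + 1 no longer applies, and Retries = -1.
Queue = 6 if Traffic >= 4 else 0  [with Traffic=5]  = 6
Drops = |Queue - Traffic|  [with Queue=6, Traffic=5]  = 1
Jitter = Queue^2 + Drops  [with Queue=6, Drops=1]  = 37
Goodput = min(Jitter, Retries) + 1  [with Jitter=37, Retries=-1]  = 0

0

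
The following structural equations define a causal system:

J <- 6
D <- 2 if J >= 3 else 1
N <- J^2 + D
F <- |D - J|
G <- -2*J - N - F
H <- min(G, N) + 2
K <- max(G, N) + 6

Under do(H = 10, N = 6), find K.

Under do(H = 10, N = 6), each intervened variable's structural equation is replaced by its fixed value.
D = 2 if J >= 3 else 1  [with J=6]  = 2
F = |D - J|  [with D=2, J=6]  = 4
G = -2*J - N - F  [with J=6, N=6, F=4]  = -22
K = max(G, N) + 6  [with G=-22, N=6]  = 12

12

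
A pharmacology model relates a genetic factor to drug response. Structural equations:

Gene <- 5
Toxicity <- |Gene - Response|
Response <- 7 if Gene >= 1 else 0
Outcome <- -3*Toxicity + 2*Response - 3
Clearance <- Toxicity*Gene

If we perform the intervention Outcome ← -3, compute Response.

7

Under do(Outcome=-3), the mechanism Outcome <- -3*Toxicity + 2*Response - 3 is discarded; Outcome is fixed at -3.
No directed path runs from Outcome to Response, so Response keeps its natural value.
Response = 7 if Gene >= 1 else 0  [with Gene=5]  = 7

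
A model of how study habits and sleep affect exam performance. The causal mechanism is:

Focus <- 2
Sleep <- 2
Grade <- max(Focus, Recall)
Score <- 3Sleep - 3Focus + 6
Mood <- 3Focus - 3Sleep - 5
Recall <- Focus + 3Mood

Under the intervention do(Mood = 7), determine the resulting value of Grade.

23

Under do(Mood=7), the mechanism Mood <- 3Focus - 3Sleep - 5 is discarded; Mood is fixed at 7.
Recall = Focus + 3Mood  [with Focus=2, Mood=7]  = 23
Grade = max(Focus, Recall)  [with Focus=2, Recall=23]  = 23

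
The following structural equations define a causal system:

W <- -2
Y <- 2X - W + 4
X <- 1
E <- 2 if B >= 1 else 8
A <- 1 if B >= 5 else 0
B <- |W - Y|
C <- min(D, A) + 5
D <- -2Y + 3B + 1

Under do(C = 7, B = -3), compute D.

-24

Under do(C = 7, B = -3), each intervened variable's structural equation is replaced by its fixed value.
Y = 2X - W + 4  [with X=1, W=-2]  = 8
D = -2Y + 3B + 1  [with Y=8, B=-3]  = -24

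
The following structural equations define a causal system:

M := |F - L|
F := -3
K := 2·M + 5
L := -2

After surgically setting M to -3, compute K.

-1

The intervention breaks the incoming arrows to M: M := |F - L| no longer applies, and M = -3.
K = 2·M + 5  [with M=-3]  = -1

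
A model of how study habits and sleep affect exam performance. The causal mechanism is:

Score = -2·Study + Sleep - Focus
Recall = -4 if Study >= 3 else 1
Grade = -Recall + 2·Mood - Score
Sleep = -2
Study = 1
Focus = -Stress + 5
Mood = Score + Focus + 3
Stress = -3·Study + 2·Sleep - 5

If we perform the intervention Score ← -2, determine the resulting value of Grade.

37

do(Score=-2) replaces the equation Score = -2·Study + Sleep - Focus with the constant Score = -2.
Stress = -3·Study + 2·Sleep - 5  [with Study=1, Sleep=-2]  = -12
Focus = -Stress + 5  [with Stress=-12]  = 17
Mood = Score + Focus + 3  [with Score=-2, Focus=17]  = 18
Recall = -4 if Study >= 3 else 1  [with Study=1]  = 1
Grade = -Recall + 2·Mood - Score  [with Recall=1, Mood=18, Score=-2]  = 37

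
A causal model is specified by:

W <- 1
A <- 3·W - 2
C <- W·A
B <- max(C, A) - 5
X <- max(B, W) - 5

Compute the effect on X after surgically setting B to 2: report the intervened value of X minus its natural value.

1

Intervening sets B = 2 and removes its equation (B <- max(C, A) - 5).
X = max(B, W) - 5  [with B=2, W=1]  = -3
Without intervention: A = 3·W - 2  [with W=1]  = 1; C = W·A  [with W=1, A=1]  = 1; B = max(C, A) - 5  [with C=1, A=1]  = -4; X = max(B, W) - 5  [with B=-4, W=1]  = -4.
Change = -3 − (-4) = 1.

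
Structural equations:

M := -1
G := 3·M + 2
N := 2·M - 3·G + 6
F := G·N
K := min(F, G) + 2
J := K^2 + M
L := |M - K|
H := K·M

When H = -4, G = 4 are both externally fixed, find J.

The joint intervention fixes H = -4, G = 4, removing each variable's own equation.
N = 2·M - 3·G + 6  [with M=-1, G=4]  = -8
F = G·N  [with G=4, N=-8]  = -32
K = min(F, G) + 2  [with F=-32, G=4]  = -30
J = K^2 + M  [with K=-30, M=-1]  = 899

899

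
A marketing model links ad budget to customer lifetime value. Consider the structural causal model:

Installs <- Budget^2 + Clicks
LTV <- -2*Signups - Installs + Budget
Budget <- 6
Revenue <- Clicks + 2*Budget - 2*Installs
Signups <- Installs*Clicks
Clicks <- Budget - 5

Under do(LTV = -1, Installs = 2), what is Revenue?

Under do(LTV = -1, Installs = 2), each intervened variable's structural equation is replaced by its fixed value.
Clicks = Budget - 5  [with Budget=6]  = 1
Revenue = Clicks + 2*Budget - 2*Installs  [with Clicks=1, Budget=6, Installs=2]  = 9

9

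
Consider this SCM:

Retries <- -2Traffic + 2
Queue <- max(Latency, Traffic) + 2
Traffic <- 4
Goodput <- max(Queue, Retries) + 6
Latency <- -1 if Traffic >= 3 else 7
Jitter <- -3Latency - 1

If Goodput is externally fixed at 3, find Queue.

do(Goodput=3) replaces the equation Goodput <- max(Queue, Retries) + 6 with the constant Goodput = 3.
Queue is not downstream of the intervention, so its value is determined by the original equations.
Latency = -1 if Traffic >= 3 else 7  [with Traffic=4]  = -1
Queue = max(Latency, Traffic) + 2  [with Latency=-1, Traffic=4]  = 6

6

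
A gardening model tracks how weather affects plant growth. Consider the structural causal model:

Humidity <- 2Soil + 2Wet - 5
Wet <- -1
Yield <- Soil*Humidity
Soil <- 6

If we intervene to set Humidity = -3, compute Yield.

-18

The intervention breaks the incoming arrows to Humidity: Humidity <- 2Soil + 2Wet - 5 no longer applies, and Humidity = -3.
Yield = Soil*Humidity  [with Soil=6, Humidity=-3]  = -18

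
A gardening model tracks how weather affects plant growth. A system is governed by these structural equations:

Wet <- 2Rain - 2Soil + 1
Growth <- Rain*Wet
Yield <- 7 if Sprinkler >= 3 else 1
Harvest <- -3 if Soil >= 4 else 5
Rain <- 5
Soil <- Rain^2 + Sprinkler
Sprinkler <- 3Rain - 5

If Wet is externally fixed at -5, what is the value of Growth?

-25

Intervening sets Wet = -5 and removes its equation (Wet <- 2Rain - 2Soil + 1).
Growth = Rain*Wet  [with Rain=5, Wet=-5]  = -25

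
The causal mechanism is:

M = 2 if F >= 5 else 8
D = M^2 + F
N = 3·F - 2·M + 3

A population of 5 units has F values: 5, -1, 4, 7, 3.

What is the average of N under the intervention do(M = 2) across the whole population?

9.8

do(M=2) breaks M's dependence on F. With M=2 fixed, N across the units is 14, -4, 11, 20, 8, mean 9.8.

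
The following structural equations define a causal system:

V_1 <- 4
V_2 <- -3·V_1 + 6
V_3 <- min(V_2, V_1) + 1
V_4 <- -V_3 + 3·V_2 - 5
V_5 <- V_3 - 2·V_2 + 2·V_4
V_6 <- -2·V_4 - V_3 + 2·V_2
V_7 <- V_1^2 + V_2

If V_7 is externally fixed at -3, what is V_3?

Intervening sets V_7 = -3 and removes its equation (V_7 <- V_1^2 + V_2).
V_3 is not downstream of the intervention, so its value is determined by the original equations.
V_2 = -3·V_1 + 6  [with V_1=4]  = -6
V_3 = min(V_2, V_1) + 1  [with V_2=-6, V_1=4]  = -5

-5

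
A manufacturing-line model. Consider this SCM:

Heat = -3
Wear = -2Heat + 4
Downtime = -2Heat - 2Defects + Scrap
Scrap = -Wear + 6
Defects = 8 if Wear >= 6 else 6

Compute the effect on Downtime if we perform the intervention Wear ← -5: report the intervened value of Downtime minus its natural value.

19

do(Wear=-5) replaces the equation Wear = -2Heat + 4 with the constant Wear = -5.
Defects = 8 if Wear >= 6 else 6  [with Wear=-5]  = 6
Scrap = -Wear + 6  [with Wear=-5]  = 11
Downtime = -2Heat - 2Defects + Scrap  [with Heat=-3, Defects=6, Scrap=11]  = 5
Without intervention: Wear = -2Heat + 4  [with Heat=-3]  = 10; Defects = 8 if Wear >= 6 else 6  [with Wear=10]  = 8; Scrap = -Wear + 6  [with Wear=10]  = -4; Downtime = -2Heat - 2Defects + Scrap  [with Heat=-3, Defects=8, Scrap=-4]  = -14.
Change = 5 − (-14) = 19.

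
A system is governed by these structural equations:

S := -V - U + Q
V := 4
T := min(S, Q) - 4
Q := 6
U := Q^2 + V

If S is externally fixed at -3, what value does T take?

-7

Intervening sets S = -3 and removes its equation (S := -V - U + Q).
T = min(S, Q) - 4  [with S=-3, Q=6]  = -7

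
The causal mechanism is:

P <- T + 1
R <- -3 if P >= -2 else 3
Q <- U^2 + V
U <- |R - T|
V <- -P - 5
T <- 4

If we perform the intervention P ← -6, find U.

Under do(P=-6), the mechanism P <- T + 1 is discarded; P is fixed at -6.
R = -3 if P >= -2 else 3  [with P=-6]  = 3
U = |R - T|  [with R=3, T=4]  = 1

1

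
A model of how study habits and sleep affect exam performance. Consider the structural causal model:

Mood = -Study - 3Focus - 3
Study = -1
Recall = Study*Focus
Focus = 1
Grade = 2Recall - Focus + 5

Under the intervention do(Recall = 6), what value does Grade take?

Intervening sets Recall = 6 and removes its equation (Recall = Study*Focus).
Grade = 2Recall - Focus + 5  [with Recall=6, Focus=1]  = 16

16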